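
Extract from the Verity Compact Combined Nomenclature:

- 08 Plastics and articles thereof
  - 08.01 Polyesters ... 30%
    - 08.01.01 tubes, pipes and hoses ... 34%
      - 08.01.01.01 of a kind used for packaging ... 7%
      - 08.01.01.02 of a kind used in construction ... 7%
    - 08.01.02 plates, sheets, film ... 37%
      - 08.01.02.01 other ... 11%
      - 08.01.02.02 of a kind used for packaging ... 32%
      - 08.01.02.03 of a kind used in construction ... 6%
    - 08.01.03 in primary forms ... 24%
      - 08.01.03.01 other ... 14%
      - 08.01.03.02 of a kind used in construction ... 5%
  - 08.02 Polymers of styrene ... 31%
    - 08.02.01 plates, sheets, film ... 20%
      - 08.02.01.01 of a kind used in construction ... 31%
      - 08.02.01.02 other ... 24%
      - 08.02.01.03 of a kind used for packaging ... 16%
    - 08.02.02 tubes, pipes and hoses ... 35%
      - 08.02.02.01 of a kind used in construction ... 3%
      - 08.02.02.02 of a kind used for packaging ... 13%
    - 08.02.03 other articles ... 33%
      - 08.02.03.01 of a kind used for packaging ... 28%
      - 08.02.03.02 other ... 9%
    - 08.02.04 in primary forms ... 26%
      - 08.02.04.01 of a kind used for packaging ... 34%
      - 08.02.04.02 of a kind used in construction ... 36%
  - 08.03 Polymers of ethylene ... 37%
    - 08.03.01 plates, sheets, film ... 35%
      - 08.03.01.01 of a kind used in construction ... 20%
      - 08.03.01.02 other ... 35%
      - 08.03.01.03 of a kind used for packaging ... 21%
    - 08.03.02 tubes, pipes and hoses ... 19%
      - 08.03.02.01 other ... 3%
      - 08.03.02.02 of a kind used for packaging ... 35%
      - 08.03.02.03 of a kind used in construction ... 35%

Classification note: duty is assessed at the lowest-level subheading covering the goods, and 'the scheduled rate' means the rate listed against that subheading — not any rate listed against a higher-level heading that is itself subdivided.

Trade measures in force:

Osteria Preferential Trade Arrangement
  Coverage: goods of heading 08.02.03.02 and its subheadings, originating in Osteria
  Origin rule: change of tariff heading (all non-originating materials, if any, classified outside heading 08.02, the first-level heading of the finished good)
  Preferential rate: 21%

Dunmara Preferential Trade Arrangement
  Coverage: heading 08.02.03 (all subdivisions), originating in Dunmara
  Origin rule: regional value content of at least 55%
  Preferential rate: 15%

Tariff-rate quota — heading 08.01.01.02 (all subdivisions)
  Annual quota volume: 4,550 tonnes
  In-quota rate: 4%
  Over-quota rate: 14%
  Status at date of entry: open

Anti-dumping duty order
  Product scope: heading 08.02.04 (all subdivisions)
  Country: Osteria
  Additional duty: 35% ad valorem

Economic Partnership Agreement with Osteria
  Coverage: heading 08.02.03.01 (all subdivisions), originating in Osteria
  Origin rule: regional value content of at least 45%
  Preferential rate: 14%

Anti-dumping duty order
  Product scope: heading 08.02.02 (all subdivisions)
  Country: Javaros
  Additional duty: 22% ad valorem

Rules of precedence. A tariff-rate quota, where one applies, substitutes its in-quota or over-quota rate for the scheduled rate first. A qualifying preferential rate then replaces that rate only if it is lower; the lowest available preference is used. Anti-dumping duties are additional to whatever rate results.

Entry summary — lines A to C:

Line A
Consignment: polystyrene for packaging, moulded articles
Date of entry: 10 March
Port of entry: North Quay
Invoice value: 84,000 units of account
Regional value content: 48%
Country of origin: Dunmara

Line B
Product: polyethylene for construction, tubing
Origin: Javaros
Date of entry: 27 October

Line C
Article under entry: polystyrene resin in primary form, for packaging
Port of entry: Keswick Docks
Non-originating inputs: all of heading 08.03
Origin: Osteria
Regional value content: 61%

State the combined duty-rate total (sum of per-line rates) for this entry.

Line A: polystyrene → 08.02; moulded articles → 08.02.03; for packaging → 08.02.03.01. Scheduled 28%. Dunmara agreement on 08.02.03: RVC < 55%. → 28%.
Line B: polyethylene → 08.03; tubing → 08.03.02; for construction → 08.03.02.03. Scheduled 35%. No special measure applies. → 35%.
Line C: polystyrene → 08.02; resin in primary form → 08.02.04; for packaging → 08.02.04.01. Scheduled 34%. Osteria agreement on 08.02.03.02: 08.02.04.01 not covered; Osteria agreement on 08.02.03.01: 08.02.04.01 not covered; anti-dumping (Osteria, 08.02.04): +35%; total 34% + 35% = 69%. → 69%.
Sum: 28% + 35% + 69% = 132%.

132%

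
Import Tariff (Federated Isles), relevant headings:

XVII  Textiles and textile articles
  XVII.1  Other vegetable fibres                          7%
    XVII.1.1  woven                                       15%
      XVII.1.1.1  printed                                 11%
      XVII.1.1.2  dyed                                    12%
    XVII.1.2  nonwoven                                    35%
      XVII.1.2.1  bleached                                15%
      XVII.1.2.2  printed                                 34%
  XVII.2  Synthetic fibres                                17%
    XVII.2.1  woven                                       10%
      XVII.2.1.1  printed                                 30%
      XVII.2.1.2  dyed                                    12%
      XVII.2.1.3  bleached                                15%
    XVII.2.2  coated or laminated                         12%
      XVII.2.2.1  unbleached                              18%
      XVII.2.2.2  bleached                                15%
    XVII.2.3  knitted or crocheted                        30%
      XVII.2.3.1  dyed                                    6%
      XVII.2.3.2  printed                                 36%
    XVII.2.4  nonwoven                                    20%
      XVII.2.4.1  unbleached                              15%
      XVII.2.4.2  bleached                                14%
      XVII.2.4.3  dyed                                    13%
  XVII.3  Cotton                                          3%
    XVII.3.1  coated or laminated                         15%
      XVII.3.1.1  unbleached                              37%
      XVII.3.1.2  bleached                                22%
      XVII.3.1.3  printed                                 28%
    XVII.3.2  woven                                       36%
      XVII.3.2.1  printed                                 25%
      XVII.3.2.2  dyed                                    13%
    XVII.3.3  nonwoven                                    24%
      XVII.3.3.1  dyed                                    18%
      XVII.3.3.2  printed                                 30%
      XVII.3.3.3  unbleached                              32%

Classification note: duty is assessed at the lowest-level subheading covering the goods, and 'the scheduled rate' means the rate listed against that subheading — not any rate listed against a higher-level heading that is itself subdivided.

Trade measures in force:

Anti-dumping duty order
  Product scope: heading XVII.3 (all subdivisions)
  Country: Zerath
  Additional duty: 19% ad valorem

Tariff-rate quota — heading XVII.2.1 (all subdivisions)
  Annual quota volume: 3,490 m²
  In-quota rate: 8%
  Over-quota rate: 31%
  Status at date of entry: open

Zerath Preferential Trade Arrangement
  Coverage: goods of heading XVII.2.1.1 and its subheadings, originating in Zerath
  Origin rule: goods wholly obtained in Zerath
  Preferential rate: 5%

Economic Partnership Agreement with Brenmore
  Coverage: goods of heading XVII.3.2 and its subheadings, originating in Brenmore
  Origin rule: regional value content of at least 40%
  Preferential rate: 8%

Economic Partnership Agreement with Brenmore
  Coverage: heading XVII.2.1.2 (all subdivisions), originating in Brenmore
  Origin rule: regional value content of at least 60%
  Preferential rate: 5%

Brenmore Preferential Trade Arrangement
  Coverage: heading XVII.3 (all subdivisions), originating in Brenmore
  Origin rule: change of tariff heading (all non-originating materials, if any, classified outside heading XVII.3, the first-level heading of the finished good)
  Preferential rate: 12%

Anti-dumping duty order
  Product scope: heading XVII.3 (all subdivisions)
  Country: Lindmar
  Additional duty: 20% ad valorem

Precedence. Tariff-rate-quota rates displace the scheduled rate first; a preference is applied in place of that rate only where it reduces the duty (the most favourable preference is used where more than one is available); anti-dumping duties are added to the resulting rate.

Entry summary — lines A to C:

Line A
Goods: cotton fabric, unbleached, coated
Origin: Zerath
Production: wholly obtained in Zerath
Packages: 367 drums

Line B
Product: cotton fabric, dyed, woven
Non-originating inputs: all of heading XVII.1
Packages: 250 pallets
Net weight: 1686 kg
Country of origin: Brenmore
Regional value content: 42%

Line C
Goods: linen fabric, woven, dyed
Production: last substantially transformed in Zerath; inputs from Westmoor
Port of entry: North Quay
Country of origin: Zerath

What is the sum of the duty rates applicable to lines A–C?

76%

Line A: cotton → XVII.3; coated → XVII.3.1; unbleached → XVII.3.1.1. Scheduled 37%. Zerath agreement on XVII.2.1.1: XVII.3.1.1 not covered; anti-dumping (Zerath, XVII.3): +19%; total 37% + 19% = 56%. → 56%.
Line B: cotton → XVII.3; woven → XVII.3.2; dyed → XVII.3.2.2. Scheduled 13%. Brenmore agreement on XVII.3.2: RVC ≥ 40% → 8% available; Brenmore agreement on XVII.2.1.2: XVII.3.2.2 not covered; Brenmore agreement on XVII.3: CTH met → 12% available; preferential 8%. → 8%.
Line C: linen → XVII.1; woven → XVII.1.1; dyed → XVII.1.1.2. Scheduled 12%. Zerath agreement on XVII.2.1.1: XVII.1.1.2 not covered. → 12%.
Sum: 56% + 8% + 12% = 76%.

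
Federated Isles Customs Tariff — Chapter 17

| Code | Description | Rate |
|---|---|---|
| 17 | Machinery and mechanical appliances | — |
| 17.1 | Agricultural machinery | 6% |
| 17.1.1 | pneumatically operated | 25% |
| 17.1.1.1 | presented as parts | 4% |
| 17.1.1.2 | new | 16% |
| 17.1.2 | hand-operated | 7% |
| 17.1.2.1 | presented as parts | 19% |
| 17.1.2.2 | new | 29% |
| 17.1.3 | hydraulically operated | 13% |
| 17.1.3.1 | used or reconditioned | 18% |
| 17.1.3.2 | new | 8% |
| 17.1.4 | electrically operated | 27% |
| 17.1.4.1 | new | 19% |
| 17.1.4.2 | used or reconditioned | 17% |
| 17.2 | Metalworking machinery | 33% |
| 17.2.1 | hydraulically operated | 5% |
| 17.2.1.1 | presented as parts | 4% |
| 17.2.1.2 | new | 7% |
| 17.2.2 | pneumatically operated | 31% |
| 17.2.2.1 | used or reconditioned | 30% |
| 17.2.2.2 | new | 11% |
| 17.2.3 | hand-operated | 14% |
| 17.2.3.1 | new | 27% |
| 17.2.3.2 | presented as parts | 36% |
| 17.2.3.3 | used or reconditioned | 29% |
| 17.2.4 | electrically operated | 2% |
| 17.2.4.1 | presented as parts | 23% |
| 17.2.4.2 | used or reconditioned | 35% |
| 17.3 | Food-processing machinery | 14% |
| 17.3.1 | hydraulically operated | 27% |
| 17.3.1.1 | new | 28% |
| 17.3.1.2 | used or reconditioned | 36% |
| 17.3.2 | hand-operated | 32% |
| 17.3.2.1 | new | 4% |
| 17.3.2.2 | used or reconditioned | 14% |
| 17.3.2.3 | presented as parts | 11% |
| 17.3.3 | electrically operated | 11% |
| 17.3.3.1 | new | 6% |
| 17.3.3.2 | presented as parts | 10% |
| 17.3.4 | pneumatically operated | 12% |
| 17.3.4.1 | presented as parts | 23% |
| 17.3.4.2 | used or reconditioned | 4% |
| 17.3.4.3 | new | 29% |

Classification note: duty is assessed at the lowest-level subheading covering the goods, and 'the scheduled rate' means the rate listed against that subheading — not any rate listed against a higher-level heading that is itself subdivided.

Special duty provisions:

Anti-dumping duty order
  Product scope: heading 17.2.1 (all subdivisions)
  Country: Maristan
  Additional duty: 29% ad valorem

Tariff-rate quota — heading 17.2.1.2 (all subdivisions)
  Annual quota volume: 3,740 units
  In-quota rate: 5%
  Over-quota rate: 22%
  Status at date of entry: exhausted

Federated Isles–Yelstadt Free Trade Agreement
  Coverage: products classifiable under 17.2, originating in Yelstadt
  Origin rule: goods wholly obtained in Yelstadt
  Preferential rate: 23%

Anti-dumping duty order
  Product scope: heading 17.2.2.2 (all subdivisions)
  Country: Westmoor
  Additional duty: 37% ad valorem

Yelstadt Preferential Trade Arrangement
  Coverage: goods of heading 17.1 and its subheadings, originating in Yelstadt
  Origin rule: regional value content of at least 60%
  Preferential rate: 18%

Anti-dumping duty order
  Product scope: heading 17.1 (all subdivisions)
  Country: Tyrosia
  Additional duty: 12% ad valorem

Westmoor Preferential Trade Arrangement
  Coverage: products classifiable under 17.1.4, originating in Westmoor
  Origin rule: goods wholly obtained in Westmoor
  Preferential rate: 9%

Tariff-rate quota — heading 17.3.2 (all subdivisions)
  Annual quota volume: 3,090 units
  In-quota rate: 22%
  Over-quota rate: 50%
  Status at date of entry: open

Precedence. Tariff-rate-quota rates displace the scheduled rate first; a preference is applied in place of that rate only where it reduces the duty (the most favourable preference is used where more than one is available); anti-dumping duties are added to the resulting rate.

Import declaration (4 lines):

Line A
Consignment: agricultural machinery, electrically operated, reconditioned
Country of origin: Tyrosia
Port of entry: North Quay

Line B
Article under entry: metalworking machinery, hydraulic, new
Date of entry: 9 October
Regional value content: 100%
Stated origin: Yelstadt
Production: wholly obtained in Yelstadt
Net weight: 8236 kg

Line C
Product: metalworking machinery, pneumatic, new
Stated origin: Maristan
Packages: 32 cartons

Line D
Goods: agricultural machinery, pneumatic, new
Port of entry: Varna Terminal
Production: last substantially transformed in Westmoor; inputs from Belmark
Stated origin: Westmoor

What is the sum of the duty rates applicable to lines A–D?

Line A: agricultural → 17.1; electrically operated → 17.1.4; reconditioned → 17.1.4.2. Scheduled 17%. anti-dumping (Tyrosia, 17.1): +12%; total 17% + 12% = 29%. → 29%.
Line B: metalworking → 17.2; hydraulic → 17.2.1; new → 17.2.1.2. Scheduled 7%. quota on 17.2.1.2 exhausted → over-quota 22%; Yelstadt agreement on 17.2: wholly obtained → 23% available; Yelstadt agreement on 17.1: 17.2.1.2 not covered; preference 23% not lower than 22% → no reduction. → 22%.
Line C: metalworking → 17.2; pneumatic → 17.2.2; new → 17.2.2.2. Scheduled 11%. No special measure applies. → 11%.
Line D: agricultural → 17.1; pneumatic → 17.1.1; new → 17.1.1.2. Scheduled 16%. Westmoor agreement on 17.1.4: 17.1.1.2 not covered. → 16%.
Sum: 29% + 22% + 11% + 16% = 78%.

78%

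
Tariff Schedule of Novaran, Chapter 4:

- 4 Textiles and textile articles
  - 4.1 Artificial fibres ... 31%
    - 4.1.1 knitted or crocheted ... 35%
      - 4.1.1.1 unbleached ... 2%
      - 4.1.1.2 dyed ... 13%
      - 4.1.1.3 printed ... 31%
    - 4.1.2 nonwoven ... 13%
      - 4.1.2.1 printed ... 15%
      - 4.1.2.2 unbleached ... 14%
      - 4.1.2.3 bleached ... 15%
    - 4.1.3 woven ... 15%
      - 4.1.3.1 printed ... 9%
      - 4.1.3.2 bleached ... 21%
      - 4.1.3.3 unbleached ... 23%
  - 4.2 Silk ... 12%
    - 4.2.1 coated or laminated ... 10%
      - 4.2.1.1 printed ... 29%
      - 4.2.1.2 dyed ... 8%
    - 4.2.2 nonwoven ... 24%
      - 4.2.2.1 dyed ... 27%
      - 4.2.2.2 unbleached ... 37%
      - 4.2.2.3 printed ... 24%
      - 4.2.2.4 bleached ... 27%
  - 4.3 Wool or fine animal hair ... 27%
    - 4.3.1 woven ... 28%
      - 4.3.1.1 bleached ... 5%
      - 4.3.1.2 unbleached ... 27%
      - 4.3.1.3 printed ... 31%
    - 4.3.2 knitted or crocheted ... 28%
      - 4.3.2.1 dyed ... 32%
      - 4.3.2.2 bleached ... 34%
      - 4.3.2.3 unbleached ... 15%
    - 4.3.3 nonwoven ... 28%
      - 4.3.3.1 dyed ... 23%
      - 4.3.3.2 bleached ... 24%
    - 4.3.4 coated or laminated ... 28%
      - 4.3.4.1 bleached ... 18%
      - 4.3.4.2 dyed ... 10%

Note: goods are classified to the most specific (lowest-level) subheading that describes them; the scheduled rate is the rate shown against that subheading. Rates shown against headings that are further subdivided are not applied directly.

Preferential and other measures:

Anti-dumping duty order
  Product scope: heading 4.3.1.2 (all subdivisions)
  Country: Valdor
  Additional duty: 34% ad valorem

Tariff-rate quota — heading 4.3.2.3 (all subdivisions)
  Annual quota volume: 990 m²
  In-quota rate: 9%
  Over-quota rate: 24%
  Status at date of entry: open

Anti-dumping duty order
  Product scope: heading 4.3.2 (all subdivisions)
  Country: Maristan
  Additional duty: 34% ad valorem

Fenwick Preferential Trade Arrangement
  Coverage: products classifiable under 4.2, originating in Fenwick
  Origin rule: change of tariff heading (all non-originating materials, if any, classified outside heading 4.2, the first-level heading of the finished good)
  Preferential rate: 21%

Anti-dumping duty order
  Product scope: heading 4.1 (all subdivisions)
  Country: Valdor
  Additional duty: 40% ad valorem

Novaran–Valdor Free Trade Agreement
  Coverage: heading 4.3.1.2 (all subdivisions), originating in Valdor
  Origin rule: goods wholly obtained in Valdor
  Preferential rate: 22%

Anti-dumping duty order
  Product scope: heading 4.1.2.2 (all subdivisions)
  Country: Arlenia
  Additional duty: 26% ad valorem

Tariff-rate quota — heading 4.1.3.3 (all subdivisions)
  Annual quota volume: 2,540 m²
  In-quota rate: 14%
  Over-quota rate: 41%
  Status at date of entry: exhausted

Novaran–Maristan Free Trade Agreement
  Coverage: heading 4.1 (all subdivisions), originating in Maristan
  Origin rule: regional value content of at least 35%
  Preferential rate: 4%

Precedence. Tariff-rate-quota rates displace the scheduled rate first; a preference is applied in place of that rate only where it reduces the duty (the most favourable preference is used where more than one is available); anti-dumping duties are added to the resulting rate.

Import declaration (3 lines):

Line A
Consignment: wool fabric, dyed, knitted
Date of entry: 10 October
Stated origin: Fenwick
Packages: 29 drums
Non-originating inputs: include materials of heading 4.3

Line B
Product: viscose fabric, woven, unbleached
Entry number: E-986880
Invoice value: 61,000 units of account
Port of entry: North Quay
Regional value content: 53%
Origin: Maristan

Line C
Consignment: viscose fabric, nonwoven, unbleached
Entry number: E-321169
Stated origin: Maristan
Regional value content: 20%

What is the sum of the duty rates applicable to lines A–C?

50%

Line A: wool → 4.3; knitted → 4.3.2; dyed → 4.3.2.1. Scheduled 32%. Fenwick agreement on 4.2: 4.3.2.1 not covered. → 32%.
Line B: viscose → 4.1; woven → 4.1.3; unbleached → 4.1.3.3. Scheduled 23%. quota on 4.1.3.3 exhausted → over-quota 41%; Maristan agreement on 4.1: RVC ≥ 35% → 4% available; preferential 4%. → 4%.
Line C: viscose → 4.1; nonwoven → 4.1.2; unbleached → 4.1.2.2. Scheduled 14%. Maristan agreement on 4.1: RVC < 35%. → 14%.
Sum: 32% + 4% + 14% = 50%.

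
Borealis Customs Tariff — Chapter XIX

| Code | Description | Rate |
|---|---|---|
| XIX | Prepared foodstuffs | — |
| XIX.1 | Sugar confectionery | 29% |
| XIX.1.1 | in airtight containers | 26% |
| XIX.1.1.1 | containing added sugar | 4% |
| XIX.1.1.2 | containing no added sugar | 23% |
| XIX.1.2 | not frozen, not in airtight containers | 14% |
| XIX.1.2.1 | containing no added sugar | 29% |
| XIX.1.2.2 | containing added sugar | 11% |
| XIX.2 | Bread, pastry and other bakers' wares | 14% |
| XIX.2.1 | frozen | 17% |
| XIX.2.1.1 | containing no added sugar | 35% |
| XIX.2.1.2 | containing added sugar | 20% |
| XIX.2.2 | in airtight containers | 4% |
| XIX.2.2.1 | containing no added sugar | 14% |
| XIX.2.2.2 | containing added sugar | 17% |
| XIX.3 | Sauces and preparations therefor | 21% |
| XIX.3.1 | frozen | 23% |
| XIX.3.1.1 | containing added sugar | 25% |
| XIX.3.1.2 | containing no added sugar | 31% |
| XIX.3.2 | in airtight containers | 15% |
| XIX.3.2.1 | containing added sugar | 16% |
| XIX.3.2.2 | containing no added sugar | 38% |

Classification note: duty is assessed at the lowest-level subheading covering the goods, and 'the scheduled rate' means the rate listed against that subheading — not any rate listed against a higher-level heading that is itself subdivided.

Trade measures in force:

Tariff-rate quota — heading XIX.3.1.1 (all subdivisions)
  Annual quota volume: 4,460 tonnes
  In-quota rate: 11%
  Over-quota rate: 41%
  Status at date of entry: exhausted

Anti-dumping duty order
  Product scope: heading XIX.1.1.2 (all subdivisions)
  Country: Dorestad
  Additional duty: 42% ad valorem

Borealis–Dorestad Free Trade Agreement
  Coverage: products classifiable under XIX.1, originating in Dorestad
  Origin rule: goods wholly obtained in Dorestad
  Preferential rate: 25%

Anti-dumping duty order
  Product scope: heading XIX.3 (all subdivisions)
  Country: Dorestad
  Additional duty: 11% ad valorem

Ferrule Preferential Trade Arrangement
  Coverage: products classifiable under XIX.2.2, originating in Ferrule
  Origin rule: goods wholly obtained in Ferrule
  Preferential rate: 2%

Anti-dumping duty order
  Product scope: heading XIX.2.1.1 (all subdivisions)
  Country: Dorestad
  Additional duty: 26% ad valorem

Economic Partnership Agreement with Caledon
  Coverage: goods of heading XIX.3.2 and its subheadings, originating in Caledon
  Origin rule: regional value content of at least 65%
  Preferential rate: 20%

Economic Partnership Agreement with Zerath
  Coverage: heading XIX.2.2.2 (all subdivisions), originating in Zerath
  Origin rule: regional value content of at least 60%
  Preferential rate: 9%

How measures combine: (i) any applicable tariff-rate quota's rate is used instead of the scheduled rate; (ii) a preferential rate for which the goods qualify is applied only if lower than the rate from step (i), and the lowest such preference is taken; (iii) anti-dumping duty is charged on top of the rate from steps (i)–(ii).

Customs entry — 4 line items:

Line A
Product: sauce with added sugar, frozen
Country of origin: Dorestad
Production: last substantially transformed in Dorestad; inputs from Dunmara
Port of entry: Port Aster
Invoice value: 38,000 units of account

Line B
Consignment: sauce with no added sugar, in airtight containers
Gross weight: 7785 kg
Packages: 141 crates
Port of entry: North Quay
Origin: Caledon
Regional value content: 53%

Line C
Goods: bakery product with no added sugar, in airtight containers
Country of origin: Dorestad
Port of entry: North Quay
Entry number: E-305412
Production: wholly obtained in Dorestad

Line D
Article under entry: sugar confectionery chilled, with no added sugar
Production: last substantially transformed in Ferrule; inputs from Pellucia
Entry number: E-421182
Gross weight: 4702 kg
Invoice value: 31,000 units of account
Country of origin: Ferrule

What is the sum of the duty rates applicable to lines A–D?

Line A: sauce → XIX.3; frozen → XIX.3.1; with added sugar → XIX.3.1.1. Scheduled 25%. quota on XIX.3.1.1 exhausted → over-quota 41%; Dorestad agreement on XIX.1: XIX.3.1.1 not covered; anti-dumping (Dorestad, XIX.3): +11%; total 41% + 11% = 52%. → 52%.
Line B: sauce → XIX.3; in airtight containers → XIX.3.2; with no added sugar → XIX.3.2.2. Scheduled 38%. Caledon agreement on XIX.3.2: RVC < 65%. → 38%.
Line C: bakery product → XIX.2; in airtight containers → XIX.2.2; with no added sugar → XIX.2.2.1. Scheduled 14%. Dorestad agreement on XIX.1: XIX.2.2.1 not covered. → 14%.
Line D: sugar confectionery → XIX.1; chilled → XIX.1.2; with no added sugar → XIX.1.2.1. Scheduled 29%. Ferrule agreement on XIX.2.2: XIX.1.2.1 not covered. → 29%.
Sum: 52% + 38% + 14% + 29% = 133%.

133%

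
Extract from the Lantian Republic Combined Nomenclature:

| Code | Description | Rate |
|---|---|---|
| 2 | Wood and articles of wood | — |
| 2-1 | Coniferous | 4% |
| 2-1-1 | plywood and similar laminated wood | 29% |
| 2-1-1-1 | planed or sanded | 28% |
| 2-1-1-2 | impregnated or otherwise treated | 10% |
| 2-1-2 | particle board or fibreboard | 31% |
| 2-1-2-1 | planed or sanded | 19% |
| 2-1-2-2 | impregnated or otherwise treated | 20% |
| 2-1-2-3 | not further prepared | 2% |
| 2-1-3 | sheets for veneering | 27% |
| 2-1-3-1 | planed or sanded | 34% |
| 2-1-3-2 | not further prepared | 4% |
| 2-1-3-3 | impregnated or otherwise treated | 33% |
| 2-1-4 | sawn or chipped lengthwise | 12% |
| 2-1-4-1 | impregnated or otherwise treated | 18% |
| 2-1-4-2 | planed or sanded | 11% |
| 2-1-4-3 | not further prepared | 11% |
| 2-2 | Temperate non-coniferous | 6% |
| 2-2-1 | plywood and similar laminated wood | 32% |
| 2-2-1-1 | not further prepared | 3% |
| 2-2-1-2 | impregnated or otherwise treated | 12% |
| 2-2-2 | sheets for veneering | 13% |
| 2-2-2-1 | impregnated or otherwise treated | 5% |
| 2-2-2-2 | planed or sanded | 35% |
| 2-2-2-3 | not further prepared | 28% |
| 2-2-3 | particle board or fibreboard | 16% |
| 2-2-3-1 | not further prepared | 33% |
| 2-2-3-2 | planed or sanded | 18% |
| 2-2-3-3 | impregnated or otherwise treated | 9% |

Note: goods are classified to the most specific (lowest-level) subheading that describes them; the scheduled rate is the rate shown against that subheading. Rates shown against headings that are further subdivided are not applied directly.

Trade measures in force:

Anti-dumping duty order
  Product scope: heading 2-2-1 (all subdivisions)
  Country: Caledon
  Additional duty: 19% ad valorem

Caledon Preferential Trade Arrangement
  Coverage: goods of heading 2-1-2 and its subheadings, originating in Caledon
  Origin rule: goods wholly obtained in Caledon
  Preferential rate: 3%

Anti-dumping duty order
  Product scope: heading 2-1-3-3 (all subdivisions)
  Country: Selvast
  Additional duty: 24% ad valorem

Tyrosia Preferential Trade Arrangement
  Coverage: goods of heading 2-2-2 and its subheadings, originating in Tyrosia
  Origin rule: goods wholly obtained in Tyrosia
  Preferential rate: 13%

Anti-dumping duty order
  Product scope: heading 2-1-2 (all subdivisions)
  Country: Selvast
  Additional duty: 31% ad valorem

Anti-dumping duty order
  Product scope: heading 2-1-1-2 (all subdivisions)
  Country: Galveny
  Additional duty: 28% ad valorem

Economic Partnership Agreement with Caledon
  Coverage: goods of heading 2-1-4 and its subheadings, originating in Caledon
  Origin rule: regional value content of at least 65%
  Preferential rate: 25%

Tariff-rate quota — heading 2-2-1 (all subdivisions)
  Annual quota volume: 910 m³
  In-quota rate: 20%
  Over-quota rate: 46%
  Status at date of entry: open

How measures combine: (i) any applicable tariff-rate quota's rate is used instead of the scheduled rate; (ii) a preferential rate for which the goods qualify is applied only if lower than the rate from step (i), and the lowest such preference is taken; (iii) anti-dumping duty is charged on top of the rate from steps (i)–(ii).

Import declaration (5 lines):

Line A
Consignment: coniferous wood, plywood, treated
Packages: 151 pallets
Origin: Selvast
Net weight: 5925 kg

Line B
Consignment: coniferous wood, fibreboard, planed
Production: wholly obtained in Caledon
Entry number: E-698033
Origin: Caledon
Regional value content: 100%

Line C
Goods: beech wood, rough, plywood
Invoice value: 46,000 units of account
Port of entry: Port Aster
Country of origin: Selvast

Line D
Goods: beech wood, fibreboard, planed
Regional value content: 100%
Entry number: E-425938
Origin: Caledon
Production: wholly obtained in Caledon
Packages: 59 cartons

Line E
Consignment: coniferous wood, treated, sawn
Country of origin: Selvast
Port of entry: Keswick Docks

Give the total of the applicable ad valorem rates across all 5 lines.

69%

Line A: coniferous → 2-1; plywood → 2-1-1; treated → 2-1-1-2. Scheduled 10%. No special measure applies. → 10%.
Line B: coniferous → 2-1; fibreboard → 2-1-2; planed → 2-1-2-1. Scheduled 19%. Caledon agreement on 2-1-2: wholly obtained → 3% available; Caledon agreement on 2-1-4: 2-1-2-1 not covered; preferential 3%. → 3%.
Line C: beech → 2-2; plywood → 2-2-1; rough → 2-2-1-1. Scheduled 3%. quota on 2-2-1 open → in-quota 20%. → 20%.
Line D: beech → 2-2; fibreboard → 2-2-3; planed → 2-2-3-2. Scheduled 18%. Caledon agreement on 2-1-2: 2-2-3-2 not covered; Caledon agreement on 2-1-4: 2-2-3-2 not covered. → 18%.
Line E: coniferous → 2-1; sawn → 2-1-4; treated → 2-1-4-1. Scheduled 18%. No special measure applies. → 18%.
Sum: 10% + 3% + 20% + 18% + 18% = 69%.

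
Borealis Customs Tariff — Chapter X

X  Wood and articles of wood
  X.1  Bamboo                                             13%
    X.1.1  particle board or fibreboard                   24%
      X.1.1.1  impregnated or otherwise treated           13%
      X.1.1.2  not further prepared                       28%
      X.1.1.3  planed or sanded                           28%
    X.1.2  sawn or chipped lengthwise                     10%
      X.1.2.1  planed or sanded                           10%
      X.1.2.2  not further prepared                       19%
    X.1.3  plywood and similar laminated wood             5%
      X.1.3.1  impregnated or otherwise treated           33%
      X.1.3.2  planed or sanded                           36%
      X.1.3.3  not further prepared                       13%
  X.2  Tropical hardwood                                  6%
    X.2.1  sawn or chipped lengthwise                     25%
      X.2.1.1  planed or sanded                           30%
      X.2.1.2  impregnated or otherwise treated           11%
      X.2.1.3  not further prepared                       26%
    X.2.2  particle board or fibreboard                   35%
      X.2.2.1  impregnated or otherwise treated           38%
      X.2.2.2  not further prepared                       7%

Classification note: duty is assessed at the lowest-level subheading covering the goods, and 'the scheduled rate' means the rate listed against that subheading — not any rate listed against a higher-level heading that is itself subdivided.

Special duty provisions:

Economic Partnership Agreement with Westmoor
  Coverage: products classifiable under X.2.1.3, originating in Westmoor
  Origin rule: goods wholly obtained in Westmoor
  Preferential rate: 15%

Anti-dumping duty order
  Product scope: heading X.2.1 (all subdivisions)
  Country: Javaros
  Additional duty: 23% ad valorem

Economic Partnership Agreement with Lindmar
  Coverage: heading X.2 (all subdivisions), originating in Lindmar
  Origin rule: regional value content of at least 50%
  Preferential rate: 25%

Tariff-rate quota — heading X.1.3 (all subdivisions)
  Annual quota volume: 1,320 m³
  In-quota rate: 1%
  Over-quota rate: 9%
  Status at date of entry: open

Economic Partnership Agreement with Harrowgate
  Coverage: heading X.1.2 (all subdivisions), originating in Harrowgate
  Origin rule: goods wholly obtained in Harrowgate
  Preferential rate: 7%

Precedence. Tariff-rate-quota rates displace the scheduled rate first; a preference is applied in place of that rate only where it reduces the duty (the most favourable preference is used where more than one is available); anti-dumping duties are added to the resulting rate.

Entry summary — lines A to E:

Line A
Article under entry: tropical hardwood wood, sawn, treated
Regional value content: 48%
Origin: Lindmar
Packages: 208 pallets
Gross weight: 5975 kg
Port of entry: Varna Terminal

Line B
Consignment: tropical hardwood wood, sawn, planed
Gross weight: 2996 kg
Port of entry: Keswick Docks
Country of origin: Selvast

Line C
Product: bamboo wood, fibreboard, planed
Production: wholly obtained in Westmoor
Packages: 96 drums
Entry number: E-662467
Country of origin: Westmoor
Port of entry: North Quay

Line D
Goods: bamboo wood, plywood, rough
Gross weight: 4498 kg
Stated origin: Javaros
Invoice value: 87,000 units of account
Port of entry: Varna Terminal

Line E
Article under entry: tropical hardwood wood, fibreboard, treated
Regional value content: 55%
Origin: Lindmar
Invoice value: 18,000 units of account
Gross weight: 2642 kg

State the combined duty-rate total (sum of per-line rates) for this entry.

Line A: tropical hardwood → X.2; sawn → X.2.1; treated → X.2.1.2. Scheduled 11%. Lindmar agreement on X.2: RVC < 50%. → 11%.
Line B: tropical hardwood → X.2; sawn → X.2.1; planed → X.2.1.1. Scheduled 30%. No special measure applies. → 30%.
Line C: bamboo → X.1; fibreboard → X.1.1; planed → X.1.1.3. Scheduled 28%. Westmoor agreement on X.2.1.3: X.1.1.3 not covered. → 28%.
Line D: bamboo → X.1; plywood → X.1.3; rough → X.1.3.3. Scheduled 13%. quota on X.1.3 open → in-quota 1%. → 1%.
Line E: tropical hardwood → X.2; fibreboard → X.2.2; treated → X.2.2.1. Scheduled 38%. Lindmar agreement on X.2: RVC ≥ 50% → 25% available; preferential 25%. → 25%.
Sum: 11% + 30% + 28% + 1% + 25% = 95%.

95%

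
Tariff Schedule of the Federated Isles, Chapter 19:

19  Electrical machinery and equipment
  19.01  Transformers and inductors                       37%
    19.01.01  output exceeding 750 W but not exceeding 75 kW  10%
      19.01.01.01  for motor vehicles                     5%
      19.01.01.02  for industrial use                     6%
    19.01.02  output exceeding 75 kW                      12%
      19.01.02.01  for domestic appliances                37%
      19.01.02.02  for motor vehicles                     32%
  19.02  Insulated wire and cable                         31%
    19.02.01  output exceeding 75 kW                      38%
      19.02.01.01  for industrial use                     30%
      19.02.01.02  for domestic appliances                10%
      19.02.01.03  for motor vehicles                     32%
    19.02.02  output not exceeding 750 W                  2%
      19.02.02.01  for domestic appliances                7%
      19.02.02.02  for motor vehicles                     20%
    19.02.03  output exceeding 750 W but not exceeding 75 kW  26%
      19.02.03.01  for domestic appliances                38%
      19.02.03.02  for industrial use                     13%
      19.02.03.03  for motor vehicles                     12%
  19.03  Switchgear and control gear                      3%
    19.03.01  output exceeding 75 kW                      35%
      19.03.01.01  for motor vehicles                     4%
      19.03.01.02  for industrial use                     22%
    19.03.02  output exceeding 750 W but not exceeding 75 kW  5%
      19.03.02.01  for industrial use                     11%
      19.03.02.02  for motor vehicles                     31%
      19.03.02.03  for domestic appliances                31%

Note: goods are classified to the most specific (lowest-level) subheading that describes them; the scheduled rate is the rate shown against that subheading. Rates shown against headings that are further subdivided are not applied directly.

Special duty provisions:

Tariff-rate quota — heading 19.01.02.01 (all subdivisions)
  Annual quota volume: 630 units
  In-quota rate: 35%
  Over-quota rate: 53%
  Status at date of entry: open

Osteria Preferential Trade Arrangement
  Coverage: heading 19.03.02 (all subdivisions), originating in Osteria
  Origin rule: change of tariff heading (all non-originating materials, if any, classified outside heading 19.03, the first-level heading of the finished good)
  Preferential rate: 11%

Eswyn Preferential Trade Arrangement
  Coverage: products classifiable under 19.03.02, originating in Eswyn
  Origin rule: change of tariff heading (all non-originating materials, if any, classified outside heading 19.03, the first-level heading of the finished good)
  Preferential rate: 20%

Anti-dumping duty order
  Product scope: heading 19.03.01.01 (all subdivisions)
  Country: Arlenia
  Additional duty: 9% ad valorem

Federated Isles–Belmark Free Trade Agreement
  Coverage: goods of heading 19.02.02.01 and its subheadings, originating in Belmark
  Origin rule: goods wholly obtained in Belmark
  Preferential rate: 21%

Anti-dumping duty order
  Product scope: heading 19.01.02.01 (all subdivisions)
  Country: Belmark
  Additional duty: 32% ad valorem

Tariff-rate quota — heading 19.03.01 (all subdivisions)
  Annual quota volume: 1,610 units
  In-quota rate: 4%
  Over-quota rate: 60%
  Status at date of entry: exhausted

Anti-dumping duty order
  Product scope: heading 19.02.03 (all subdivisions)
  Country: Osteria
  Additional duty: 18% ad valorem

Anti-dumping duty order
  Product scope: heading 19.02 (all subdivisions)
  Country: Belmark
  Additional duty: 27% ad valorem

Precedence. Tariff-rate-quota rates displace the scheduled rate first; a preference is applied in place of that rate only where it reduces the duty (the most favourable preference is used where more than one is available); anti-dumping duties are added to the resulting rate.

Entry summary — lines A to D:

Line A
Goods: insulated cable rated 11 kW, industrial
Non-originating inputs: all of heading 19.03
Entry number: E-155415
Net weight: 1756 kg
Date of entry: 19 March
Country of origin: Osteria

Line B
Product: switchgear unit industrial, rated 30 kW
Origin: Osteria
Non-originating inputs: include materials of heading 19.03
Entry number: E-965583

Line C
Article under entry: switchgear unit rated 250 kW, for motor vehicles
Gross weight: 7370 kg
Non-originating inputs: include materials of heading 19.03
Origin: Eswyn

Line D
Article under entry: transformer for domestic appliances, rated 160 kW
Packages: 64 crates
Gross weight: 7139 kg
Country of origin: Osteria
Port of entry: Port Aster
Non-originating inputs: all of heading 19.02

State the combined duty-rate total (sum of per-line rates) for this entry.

137%

Line A: insulated cable → 19.02; rated 11 kW → 19.02.03; industrial → 19.02.03.02. Scheduled 13%. Osteria agreement on 19.03.02: 19.02.03.02 not covered; anti-dumping (Osteria, 19.02.03): +18%; total 13% + 18% = 31%. → 31%.
Line B: switchgear unit → 19.03; rated 30 kW → 19.03.02; industrial → 19.03.02.01. Scheduled 11%. Osteria agreement on 19.03.02: CTH not met. → 11%.
Line C: switchgear unit → 19.03; rated 250 kW → 19.03.01; for motor vehicles → 19.03.01.01. Scheduled 4%. quota on 19.03.01 exhausted → over-quota 60%; Eswyn agreement on 19.03.02: 19.03.01.01 not covered. → 60%.
Line D: transformer → 19.01; rated 160 kW → 19.01.02; for domestic appliances → 19.01.02.01. Scheduled 37%. quota on 19.01.02.01 open → in-quota 35%; Osteria agreement on 19.03.02: 19.01.02.01 not covered. → 35%.
Sum: 31% + 11% + 60% + 35% = 137%.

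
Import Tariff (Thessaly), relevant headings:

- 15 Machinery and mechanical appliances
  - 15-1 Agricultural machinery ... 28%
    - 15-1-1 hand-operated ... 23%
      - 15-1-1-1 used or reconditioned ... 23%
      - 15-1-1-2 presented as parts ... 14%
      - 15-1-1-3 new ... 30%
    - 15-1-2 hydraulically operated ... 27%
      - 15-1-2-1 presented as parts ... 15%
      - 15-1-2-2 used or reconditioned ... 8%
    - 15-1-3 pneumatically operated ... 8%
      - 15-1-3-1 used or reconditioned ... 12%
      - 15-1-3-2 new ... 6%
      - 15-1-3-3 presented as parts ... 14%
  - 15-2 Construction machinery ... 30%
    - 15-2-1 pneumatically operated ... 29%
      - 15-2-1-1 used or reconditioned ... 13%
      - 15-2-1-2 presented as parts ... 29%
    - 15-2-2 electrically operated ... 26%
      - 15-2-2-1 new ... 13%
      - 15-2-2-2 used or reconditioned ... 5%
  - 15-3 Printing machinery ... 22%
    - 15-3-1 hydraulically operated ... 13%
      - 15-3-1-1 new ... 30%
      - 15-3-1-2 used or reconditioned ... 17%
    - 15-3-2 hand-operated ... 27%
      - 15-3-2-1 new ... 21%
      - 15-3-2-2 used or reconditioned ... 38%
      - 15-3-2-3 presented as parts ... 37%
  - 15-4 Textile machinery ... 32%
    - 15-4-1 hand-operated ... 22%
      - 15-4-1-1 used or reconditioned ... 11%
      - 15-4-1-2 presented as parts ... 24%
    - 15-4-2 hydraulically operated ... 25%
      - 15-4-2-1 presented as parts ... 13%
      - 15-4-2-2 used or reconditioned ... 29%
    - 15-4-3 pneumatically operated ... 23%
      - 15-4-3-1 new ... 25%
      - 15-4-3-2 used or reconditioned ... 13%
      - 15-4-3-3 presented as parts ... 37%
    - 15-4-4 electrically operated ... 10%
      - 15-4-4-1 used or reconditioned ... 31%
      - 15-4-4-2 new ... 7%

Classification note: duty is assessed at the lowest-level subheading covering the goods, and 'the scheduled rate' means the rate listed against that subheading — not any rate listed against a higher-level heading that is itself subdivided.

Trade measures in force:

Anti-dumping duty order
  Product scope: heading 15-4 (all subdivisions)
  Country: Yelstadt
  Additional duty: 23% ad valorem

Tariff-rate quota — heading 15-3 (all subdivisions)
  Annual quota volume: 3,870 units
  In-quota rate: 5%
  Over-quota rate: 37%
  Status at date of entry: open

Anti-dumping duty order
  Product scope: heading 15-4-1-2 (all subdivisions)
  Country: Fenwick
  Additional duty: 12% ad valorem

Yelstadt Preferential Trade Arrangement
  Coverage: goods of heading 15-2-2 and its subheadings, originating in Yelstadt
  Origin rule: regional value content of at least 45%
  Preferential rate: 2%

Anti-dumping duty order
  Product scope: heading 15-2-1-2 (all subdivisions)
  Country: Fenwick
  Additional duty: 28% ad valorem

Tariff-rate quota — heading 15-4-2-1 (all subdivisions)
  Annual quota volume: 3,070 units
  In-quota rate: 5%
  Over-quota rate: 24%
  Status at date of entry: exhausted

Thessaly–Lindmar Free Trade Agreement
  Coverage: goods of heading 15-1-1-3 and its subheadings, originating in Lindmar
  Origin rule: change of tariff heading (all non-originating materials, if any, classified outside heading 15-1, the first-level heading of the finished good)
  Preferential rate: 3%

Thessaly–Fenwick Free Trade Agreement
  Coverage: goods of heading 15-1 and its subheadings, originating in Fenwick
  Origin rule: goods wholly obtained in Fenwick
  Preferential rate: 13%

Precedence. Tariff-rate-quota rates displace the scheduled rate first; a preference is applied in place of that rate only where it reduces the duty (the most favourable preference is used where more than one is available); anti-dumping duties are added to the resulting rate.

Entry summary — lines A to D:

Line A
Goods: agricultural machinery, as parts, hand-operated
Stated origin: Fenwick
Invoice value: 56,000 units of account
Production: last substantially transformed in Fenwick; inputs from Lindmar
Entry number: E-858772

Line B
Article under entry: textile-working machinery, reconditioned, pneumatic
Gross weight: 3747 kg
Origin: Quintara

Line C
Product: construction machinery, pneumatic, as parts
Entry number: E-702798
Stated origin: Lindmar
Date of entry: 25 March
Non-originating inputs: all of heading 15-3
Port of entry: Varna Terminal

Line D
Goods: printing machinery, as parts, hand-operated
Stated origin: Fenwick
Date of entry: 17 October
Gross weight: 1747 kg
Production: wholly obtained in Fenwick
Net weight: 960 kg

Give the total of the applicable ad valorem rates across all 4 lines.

61%

Line A: agricultural → 15-1; hand-operated → 15-1-1; as parts → 15-1-1-2. Scheduled 14%. Fenwick agreement on 15-1: not wholly obtained. → 14%.
Line B: textile-working → 15-4; pneumatic → 15-4-3; reconditioned → 15-4-3-2. Scheduled 13%. No special measure applies. → 13%.
Line C: construction → 15-2; pneumatic → 15-2-1; as parts → 15-2-1-2. Scheduled 29%. Lindmar agreement on 15-1-1-3: 15-2-1-2 not covered. → 29%.
Line D: printing → 15-3; hand-operated → 15-3-2; as parts → 15-3-2-3. Scheduled 37%. quota on 15-3 open → in-quota 5%; Fenwick agreement on 15-1: 15-3-2-3 not covered. → 5%.
Sum: 14% + 13% + 29% + 5% = 61%.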